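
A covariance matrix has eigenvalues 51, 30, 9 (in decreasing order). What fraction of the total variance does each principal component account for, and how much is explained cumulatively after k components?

Step 1 — total variance = trace(Sigma) = Σ λ_i = 51 + 30 + 9 = 90.

Step 2 — fraction explained by component i = λ_i / Σ λ:
  PC1: 51/90 = 0.5667
  PC2: 30/90 = 0.3333
  PC3: 9/90 = 0.1

Step 3 — cumulative fraction after k components = (λ_1 + ... + λ_k) / Σ λ:
  k = 1: 51/90 = 0.5667
  k = 2: (51 + 30)/90 = 81/90 = 0.9
  k = 3: (51 + 30 + 9)/90 = 90/90 = 1

Summary (fraction, with percent):

explained: PC1 0.5667 (56.67%), PC2 0.3333 (33.33%), PC3 0.1 (10%);  cumulative: 0.5667, 0.9, 1


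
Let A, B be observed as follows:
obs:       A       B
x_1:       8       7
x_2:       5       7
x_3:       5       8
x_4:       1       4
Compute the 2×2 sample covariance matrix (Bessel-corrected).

Step 1 — column means:
  mean(A) = (8 + 5 + 5 + 1) / 4 = 19/4 = 4.75
  mean(B) = (7 + 7 + 8 + 4) / 4 = 26/4 = 6.5

Step 2 — sample covariance S[i,j] = (1/(n-1)) · Σ_k (x_{k,i} - mean_i) · (x_{k,j} - mean_j), with n-1 = 3.
  S[A,A] = ((3.25)·(3.25) + (0.25)·(0.25) + (0.25)·(0.25) + (-3.75)·(-3.75)) / 3 = 24.75/3 = 8.25
  S[A,B] = ((3.25)·(0.5) + (0.25)·(0.5) + (0.25)·(1.5) + (-3.75)·(-2.5)) / 3 = 11.5/3 = 3.8333
  S[B,B] = ((0.5)·(0.5) + (0.5)·(0.5) + (1.5)·(1.5) + (-2.5)·(-2.5)) / 3 = 9/3 = 3

S is symmetric (S[j,i] = S[i,j]). Assembling:

S = [[8.25, 3.8333],
 [3.8333, 3]]


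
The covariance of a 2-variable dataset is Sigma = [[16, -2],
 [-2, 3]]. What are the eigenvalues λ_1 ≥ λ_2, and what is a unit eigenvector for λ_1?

Step 1 — characteristic polynomial of 2×2 Sigma:
  det(Sigma - λI) = λ² - trace · λ + det = 0.
  trace = 16 + 3 = 19, det = 16·3 - (-2)² = 44.
Step 2 — discriminant:
  Δ = trace² - 4·det = 361 - 176 = 185.
Step 3 — eigenvalues:
  λ = (trace ± √Δ)/2 = (19 ± 13.6015)/2,
  λ_1 = 16.3007,  λ_2 = 2.6993.

Step 4 — unit eigenvector for λ_1: solve (Sigma - λ_1 I)v = 0. First row:
  (16 - 16.3007)·v_x + (-2)·v_y = 0, i.e. (-0.3007)·v_x + (-2)·v_y = 0,
  so v ∝ (b, λ_1 - a) = (-2, 0.3007); multiply by -1 so the first entry is positive: u = (2, -0.3007).
  ||u|| = √((2)² + (-0.3007)²) = √(4.0904) ≈ 2.0225,
  v_1 = u/||u|| ≈ (0.9889, -0.1487) (||v_1|| = 1).

λ_1 = 16.3007,  λ_2 = 2.6993;  v_1 ≈ (0.9889, -0.1487)


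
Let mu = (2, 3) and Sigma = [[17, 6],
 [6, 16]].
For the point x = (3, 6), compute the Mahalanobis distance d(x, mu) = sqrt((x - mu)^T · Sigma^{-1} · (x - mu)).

Step 1 — centre the observation: (x - mu) = (1, 3).

Step 2 — invert Sigma. det(Sigma) = 17·16 - (6)² = 236.
  Sigma^{-1} = (1/det) · [[d, -b], [-b, a]] = [[0.0678, -0.0254],
 [-0.0254, 0.072]].

Step 3 — form the quadratic (x - mu)^T · Sigma^{-1} · (x - mu):
  Sigma^{-1} · (x - mu) = (-0.0085, 0.1907).
  (x - mu)^T · [Sigma^{-1} · (x - mu)] = (1)·(-0.0085) + (3)·(0.1907) = 0.5636.

Step 4 — take square root: d = √(0.5636) ≈ 0.7507.

d(x, mu) = √(0.5636) ≈ 0.7507


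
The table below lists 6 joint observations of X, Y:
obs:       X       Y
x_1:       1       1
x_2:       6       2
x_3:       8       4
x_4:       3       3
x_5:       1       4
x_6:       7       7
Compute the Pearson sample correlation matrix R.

Step 1 — column means:
  mean(X) = (1 + 6 + 8 + 3 + 1 + 7) / 6 = 26/6 = 4.3333
  mean(Y) = (1 + 2 + 4 + 3 + 4 + 7) / 6 = 21/6 = 3.5

Step 2 — sample variances and covariances s[i,j] = (1/(n-1)) · Σ_k (x_{k,i} - mean_i) · (x_{k,j} - mean_j), with n-1 = 5:
  s[X,X] = ((-3.3333)·(-3.3333) + (1.6667)·(1.6667) + (3.6667)·(3.6667) + (-1.3333)·(-1.3333) + (-3.3333)·(-3.3333) + (2.6667)·(2.6667)) / 5 = 47.3333/5 = 9.4667
  s[X,Y] = ((-3.3333)·(-2.5) + (1.6667)·(-1.5) + (3.6667)·(0.5) + (-1.3333)·(-0.5) + (-3.3333)·(0.5) + (2.6667)·(3.5)) / 5 = 16/5 = 3.2
  s[Y,Y] = ((-2.5)·(-2.5) + (-1.5)·(-1.5) + (0.5)·(0.5) + (-0.5)·(-0.5) + (0.5)·(0.5) + (3.5)·(3.5)) / 5 = 21.5/5 = 4.3
  Sample standard deviations s_i = √(s[i,i]):
  s(X) = √(9.4667) = 3.0768
  s(Y) = √(4.3) = 2.0736

Step 3 — r_{ij} = s_{ij} / (s_i · s_j):
  r[X,X] = 1 (diagonal).
  r[X,Y] = 3.2 / (3.0768 · 2.0736) = 3.2 / 6.3802 = 0.5016
  r[Y,Y] = 1 (diagonal).

R is symmetric with unit diagonal. Assembling:

R = [[1, 0.5016],
 [0.5016, 1]]


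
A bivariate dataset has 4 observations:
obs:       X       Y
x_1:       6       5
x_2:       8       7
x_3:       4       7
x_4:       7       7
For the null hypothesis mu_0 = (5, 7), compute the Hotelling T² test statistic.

Step 1 — sample mean vector:
  mean(X) = (6 + 8 + 4 + 7) / 4 = 25/4 = 6.25
  mean(Y) = (5 + 7 + 7 + 7) / 4 = 26/4 = 6.5
  x̄ = (6.25, 6.5),  deviation x̄ - mu_0 = (6.25, 6.5) - (5, 7) = (1.25, -0.5).

Step 2 — sample covariance matrix, S[i,j] = (1/(n-1)) · Σ_k (x_{k,i} - mean_i) · (x_{k,j} - mean_j), divisor n-1 = 3:
  S[X,X] = ((-0.25)·(-0.25) + (1.75)·(1.75) + (-2.25)·(-2.25) + (0.75)·(0.75)) / 3 = 8.75/3 = 2.9167
  S[X,Y] = ((-0.25)·(-1.5) + (1.75)·(0.5) + (-2.25)·(0.5) + (0.75)·(0.5)) / 3 = 0.5/3 = 0.1667
  S[Y,Y] = ((-1.5)·(-1.5) + (0.5)·(0.5) + (0.5)·(0.5) + (0.5)·(0.5)) / 3 = 3/3 = 1
  S = [[2.9167, 0.1667],
 [0.1667, 1]].

Step 3 — invert S. det(S) = 2.9167·1 - (0.1667)² = 2.8889.
  S^{-1} = (1/det) · [[d, -b], [-b, a]] = [[0.3462, -0.0577],
 [-0.0577, 1.0096]].

Step 4 — quadratic form (x̄ - mu_0)^T · S^{-1} · (x̄ - mu_0):
  S^{-1} · (x̄ - mu_0) = (0.4615, -0.5769),
  (x̄ - mu_0)^T · [...] = (1.25)·(0.4615) + (-0.5)·(-0.5769) = 0.8654.

Step 5 — scale by n: T² = 4 · 0.8654 = 3.4615.

T² ≈ 3.4615


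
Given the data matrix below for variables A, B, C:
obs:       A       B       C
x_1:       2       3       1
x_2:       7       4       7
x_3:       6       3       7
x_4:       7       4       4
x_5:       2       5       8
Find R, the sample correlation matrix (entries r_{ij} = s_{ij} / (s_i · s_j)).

Step 1 — column means:
  mean(A) = (2 + 7 + 6 + 7 + 2) / 5 = 24/5 = 4.8
  mean(B) = (3 + 4 + 3 + 4 + 5) / 5 = 19/5 = 3.8
  mean(C) = (1 + 7 + 7 + 4 + 8) / 5 = 27/5 = 5.4

Step 2 — sample variances and covariances s[i,j] = (1/(n-1)) · Σ_k (x_{k,i} - mean_i) · (x_{k,j} - mean_j), with n-1 = 4:
  s[A,A] = ((-2.8)·(-2.8) + (2.2)·(2.2) + (1.2)·(1.2) + (2.2)·(2.2) + (-2.8)·(-2.8)) / 4 = 26.8/4 = 6.7
  s[A,B] = ((-2.8)·(-0.8) + (2.2)·(0.2) + (1.2)·(-0.8) + (2.2)·(0.2) + (-2.8)·(1.2)) / 4 = -1.2/4 = -0.3
  s[A,C] = ((-2.8)·(-4.4) + (2.2)·(1.6) + (1.2)·(1.6) + (2.2)·(-1.4) + (-2.8)·(2.6)) / 4 = 7.4/4 = 1.85
  s[B,B] = ((-0.8)·(-0.8) + (0.2)·(0.2) + (-0.8)·(-0.8) + (0.2)·(0.2) + (1.2)·(1.2)) / 4 = 2.8/4 = 0.7
  s[B,C] = ((-0.8)·(-4.4) + (0.2)·(1.6) + (-0.8)·(1.6) + (0.2)·(-1.4) + (1.2)·(2.6)) / 4 = 5.4/4 = 1.35
  s[C,C] = ((-4.4)·(-4.4) + (1.6)·(1.6) + (1.6)·(1.6) + (-1.4)·(-1.4) + (2.6)·(2.6)) / 4 = 33.2/4 = 8.3
  Sample standard deviations s_i = √(s[i,i]):
  s(A) = √(6.7) = 2.5884
  s(B) = √(0.7) = 0.8367
  s(C) = √(8.3) = 2.881

Step 3 — r_{ij} = s_{ij} / (s_i · s_j):
  r[A,A] = 1 (diagonal).
  r[A,B] = -0.3 / (2.5884 · 0.8367) = -0.3 / 2.1656 = -0.1385
  r[A,C] = 1.85 / (2.5884 · 2.881) = 1.85 / 7.4572 = 0.2481
  r[B,B] = 1 (diagonal).
  r[B,C] = 1.35 / (0.8367 · 2.881) = 1.35 / 2.4104 = 0.5601
  r[C,C] = 1 (diagonal).

R is symmetric with unit diagonal. Assembling:

R = [[1, -0.1385, 0.2481],
 [-0.1385, 1, 0.5601],
 [0.2481, 0.5601, 1]]


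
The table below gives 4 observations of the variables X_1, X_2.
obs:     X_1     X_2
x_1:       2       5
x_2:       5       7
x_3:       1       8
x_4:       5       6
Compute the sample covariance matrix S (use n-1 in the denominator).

Step 1 — column means:
  mean(X_1) = (2 + 5 + 1 + 5) / 4 = 13/4 = 3.25
  mean(X_2) = (5 + 7 + 8 + 6) / 4 = 26/4 = 6.5

Step 2 — sample covariance S[i,j] = (1/(n-1)) · Σ_k (x_{k,i} - mean_i) · (x_{k,j} - mean_j), with n-1 = 3.
  S[X_1,X_1] = ((-1.25)·(-1.25) + (1.75)·(1.75) + (-2.25)·(-2.25) + (1.75)·(1.75)) / 3 = 12.75/3 = 4.25
  S[X_1,X_2] = ((-1.25)·(-1.5) + (1.75)·(0.5) + (-2.25)·(1.5) + (1.75)·(-0.5)) / 3 = -1.5/3 = -0.5
  S[X_2,X_2] = ((-1.5)·(-1.5) + (0.5)·(0.5) + (1.5)·(1.5) + (-0.5)·(-0.5)) / 3 = 5/3 = 1.6667

S is symmetric (S[j,i] = S[i,j]). Assembling:

S = [[4.25, -0.5],
 [-0.5, 1.6667]]


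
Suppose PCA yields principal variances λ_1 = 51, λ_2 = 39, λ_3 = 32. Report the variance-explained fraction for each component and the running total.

Step 1 — total variance = trace(Sigma) = Σ λ_i = 51 + 39 + 32 = 122.

Step 2 — fraction explained by component i = λ_i / Σ λ:
  PC1: 51/122 = 0.418
  PC2: 39/122 = 0.3197
  PC3: 32/122 = 0.2623

Step 3 — cumulative fraction after k components = (λ_1 + ... + λ_k) / Σ λ:
  k = 1: 51/122 = 0.418
  k = 2: (51 + 39)/122 = 90/122 = 0.7377
  k = 3: (51 + 39 + 32)/122 = 122/122 = 1

Summary (fraction, with percent):

explained: PC1 0.418 (41.8%), PC2 0.3197 (31.97%), PC3 0.2623 (26.23%);  cumulative: 0.418, 0.7377, 1


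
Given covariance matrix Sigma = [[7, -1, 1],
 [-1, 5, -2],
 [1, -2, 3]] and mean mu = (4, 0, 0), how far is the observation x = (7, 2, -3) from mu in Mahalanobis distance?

Step 1 — centre the observation: (x - mu) = (3, 2, -3).

Step 2 — invert Sigma (cofactor / det for 3×3, or solve directly):
  Sigma^{-1} = [[0.1507, 0.0137, -0.0411],
 [0.0137, 0.274, 0.1781],
 [-0.0411, 0.1781, 0.4658]].

Step 3 — form the quadratic (x - mu)^T · Sigma^{-1} · (x - mu):
  Sigma^{-1} · (x - mu) = (0.6027, 0.0548, -1.1644).
  (x - mu)^T · [Sigma^{-1} · (x - mu)] = (3)·(0.6027) + (2)·(0.0548) + (-3)·(-1.1644) = 5.411.

Step 4 — take square root: d = √(5.411) ≈ 2.3261.

d(x, mu) = √(5.411) ≈ 2.3261


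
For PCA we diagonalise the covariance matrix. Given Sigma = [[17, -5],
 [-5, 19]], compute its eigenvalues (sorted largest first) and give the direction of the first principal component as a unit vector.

Step 1 — characteristic polynomial of 2×2 Sigma:
  det(Sigma - λI) = λ² - trace · λ + det = 0.
  trace = 17 + 19 = 36, det = 17·19 - (-5)² = 298.
Step 2 — discriminant:
  Δ = trace² - 4·det = 1296 - 1192 = 104.
Step 3 — eigenvalues:
  λ = (trace ± √Δ)/2 = (36 ± 10.198)/2,
  λ_1 = 23.099,  λ_2 = 12.901.

Step 4 — unit eigenvector for λ_1: solve (Sigma - λ_1 I)v = 0. First row:
  (17 - 23.099)·v_x + (-5)·v_y = 0, i.e. (-6.099)·v_x + (-5)·v_y = 0,
  so v ∝ (b, λ_1 - a) = (-5, 6.099); multiply by -1 so the first entry is positive: u = (5, -6.099).
  ||u|| = √((5)² + (-6.099)²) = √(62.198) ≈ 7.8866,
  v_1 = u/||u|| ≈ (0.634, -0.7733) (||v_1|| = 1).

λ_1 = 23.099,  λ_2 = 12.901;  v_1 ≈ (0.634, -0.7733)


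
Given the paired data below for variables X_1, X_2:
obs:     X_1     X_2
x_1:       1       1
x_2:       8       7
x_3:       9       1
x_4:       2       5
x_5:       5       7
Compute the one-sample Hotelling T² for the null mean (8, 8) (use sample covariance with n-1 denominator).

Step 1 — sample mean vector:
  mean(X_1) = (1 + 8 + 9 + 2 + 5) / 5 = 25/5 = 5
  mean(X_2) = (1 + 7 + 1 + 5 + 7) / 5 = 21/5 = 4.2
  x̄ = (5, 4.2),  deviation x̄ - mu_0 = (5, 4.2) - (8, 8) = (-3, -3.8).

Step 2 — sample covariance matrix, S[i,j] = (1/(n-1)) · Σ_k (x_{k,i} - mean_i) · (x_{k,j} - mean_j), divisor n-1 = 4:
  S[X_1,X_1] = ((-4)·(-4) + (3)·(3) + (4)·(4) + (-3)·(-3) + (0)·(0)) / 4 = 50/4 = 12.5
  S[X_1,X_2] = ((-4)·(-3.2) + (3)·(2.8) + (4)·(-3.2) + (-3)·(0.8) + (0)·(2.8)) / 4 = 6/4 = 1.5
  S[X_2,X_2] = ((-3.2)·(-3.2) + (2.8)·(2.8) + (-3.2)·(-3.2) + (0.8)·(0.8) + (2.8)·(2.8)) / 4 = 36.8/4 = 9.2
  S = [[12.5, 1.5],
 [1.5, 9.2]].

Step 3 — invert S. det(S) = 12.5·9.2 - (1.5)² = 112.75.
  S^{-1} = (1/det) · [[d, -b], [-b, a]] = [[0.0816, -0.0133],
 [-0.0133, 0.1109]].

Step 4 — quadratic form (x̄ - mu_0)^T · S^{-1} · (x̄ - mu_0):
  S^{-1} · (x̄ - mu_0) = (-0.1942, -0.3814),
  (x̄ - mu_0)^T · [...] = (-3)·(-0.1942) + (-3.8)·(-0.3814) = 2.0319.

Step 5 — scale by n: T² = 5 · 2.0319 = 10.1596.

T² ≈ 10.1596


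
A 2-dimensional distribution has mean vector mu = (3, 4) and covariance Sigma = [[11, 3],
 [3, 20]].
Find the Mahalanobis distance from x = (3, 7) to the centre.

Step 1 — centre the observation: (x - mu) = (0, 3).

Step 2 — invert Sigma. det(Sigma) = 11·20 - (3)² = 211.
  Sigma^{-1} = (1/det) · [[d, -b], [-b, a]] = [[0.0948, -0.0142],
 [-0.0142, 0.0521]].

Step 3 — form the quadratic (x - mu)^T · Sigma^{-1} · (x - mu):
  Sigma^{-1} · (x - mu) = (-0.0427, 0.1564).
  (x - mu)^T · [Sigma^{-1} · (x - mu)] = (0)·(-0.0427) + (3)·(0.1564) = 0.4692.

Step 4 — take square root: d = √(0.4692) ≈ 0.685.

d(x, mu) = √(0.4692) ≈ 0.685


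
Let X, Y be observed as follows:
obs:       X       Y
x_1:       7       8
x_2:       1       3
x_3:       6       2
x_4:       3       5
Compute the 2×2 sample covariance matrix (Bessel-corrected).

Step 1 — column means:
  mean(X) = (7 + 1 + 6 + 3) / 4 = 17/4 = 4.25
  mean(Y) = (8 + 3 + 2 + 5) / 4 = 18/4 = 4.5

Step 2 — sample covariance S[i,j] = (1/(n-1)) · Σ_k (x_{k,i} - mean_i) · (x_{k,j} - mean_j), with n-1 = 3.
  S[X,X] = ((2.75)·(2.75) + (-3.25)·(-3.25) + (1.75)·(1.75) + (-1.25)·(-1.25)) / 3 = 22.75/3 = 7.5833
  S[X,Y] = ((2.75)·(3.5) + (-3.25)·(-1.5) + (1.75)·(-2.5) + (-1.25)·(0.5)) / 3 = 9.5/3 = 3.1667
  S[Y,Y] = ((3.5)·(3.5) + (-1.5)·(-1.5) + (-2.5)·(-2.5) + (0.5)·(0.5)) / 3 = 21/3 = 7

S is symmetric (S[j,i] = S[i,j]). Assembling:

S = [[7.5833, 3.1667],
 [3.1667, 7]]


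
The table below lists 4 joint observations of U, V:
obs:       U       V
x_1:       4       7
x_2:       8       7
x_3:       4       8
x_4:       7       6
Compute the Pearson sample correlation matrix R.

Step 1 — column means:
  mean(U) = (4 + 8 + 4 + 7) / 4 = 23/4 = 5.75
  mean(V) = (7 + 7 + 8 + 6) / 4 = 28/4 = 7

Step 2 — sample variances and covariances s[i,j] = (1/(n-1)) · Σ_k (x_{k,i} - mean_i) · (x_{k,j} - mean_j), with n-1 = 3:
  s[U,U] = ((-1.75)·(-1.75) + (2.25)·(2.25) + (-1.75)·(-1.75) + (1.25)·(1.25)) / 3 = 12.75/3 = 4.25
  s[U,V] = ((-1.75)·(0) + (2.25)·(0) + (-1.75)·(1) + (1.25)·(-1)) / 3 = -3/3 = -1
  s[V,V] = ((0)·(0) + (0)·(0) + (1)·(1) + (-1)·(-1)) / 3 = 2/3 = 0.6667
  Sample standard deviations s_i = √(s[i,i]):
  s(U) = √(4.25) = 2.0616
  s(V) = √(0.6667) = 0.8165

Step 3 — r_{ij} = s_{ij} / (s_i · s_j):
  r[U,U] = 1 (diagonal).
  r[U,V] = -1 / (2.0616 · 0.8165) = -1 / 1.6833 = -0.5941
  r[V,V] = 1 (diagonal).

R is symmetric with unit diagonal. Assembling:

R = [[1, -0.5941],
 [-0.5941, 1]]


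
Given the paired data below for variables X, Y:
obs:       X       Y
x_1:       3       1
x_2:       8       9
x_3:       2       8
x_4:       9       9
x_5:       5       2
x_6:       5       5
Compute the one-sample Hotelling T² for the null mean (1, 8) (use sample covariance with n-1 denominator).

Step 1 — sample mean vector:
  mean(X) = (3 + 8 + 2 + 9 + 5 + 5) / 6 = 32/6 = 5.3333
  mean(Y) = (1 + 9 + 8 + 9 + 2 + 5) / 6 = 34/6 = 5.6667
  x̄ = (5.3333, 5.6667),  deviation x̄ - mu_0 = (5.3333, 5.6667) - (1, 8) = (4.3333, -2.3333).

Step 2 — sample covariance matrix, S[i,j] = (1/(n-1)) · Σ_k (x_{k,i} - mean_i) · (x_{k,j} - mean_j), divisor n-1 = 5:
  S[X,X] = ((-2.3333)·(-2.3333) + (2.6667)·(2.6667) + (-3.3333)·(-3.3333) + (3.6667)·(3.6667) + (-0.3333)·(-0.3333) + (-0.3333)·(-0.3333)) / 5 = 37.3333/5 = 7.4667
  S[X,Y] = ((-2.3333)·(-4.6667) + (2.6667)·(3.3333) + (-3.3333)·(2.3333) + (3.6667)·(3.3333) + (-0.3333)·(-3.6667) + (-0.3333)·(-0.6667)) / 5 = 25.6667/5 = 5.1333
  S[Y,Y] = ((-4.6667)·(-4.6667) + (3.3333)·(3.3333) + (2.3333)·(2.3333) + (3.3333)·(3.3333) + (-3.6667)·(-3.6667) + (-0.6667)·(-0.6667)) / 5 = 63.3333/5 = 12.6667
  S = [[7.4667, 5.1333],
 [5.1333, 12.6667]].

Step 3 — invert S. det(S) = 7.4667·12.6667 - (5.1333)² = 68.2267.
  S^{-1} = (1/det) · [[d, -b], [-b, a]] = [[0.1857, -0.0752],
 [-0.0752, 0.1094]].

Step 4 — quadratic form (x̄ - mu_0)^T · S^{-1} · (x̄ - mu_0):
  S^{-1} · (x̄ - mu_0) = (0.9801, -0.5814),
  (x̄ - mu_0)^T · [...] = (4.3333)·(0.9801) + (-2.3333)·(-0.5814) = 5.6035.

Step 5 — scale by n: T² = 6 · 5.6035 = 33.6213.

T² ≈ 33.6213


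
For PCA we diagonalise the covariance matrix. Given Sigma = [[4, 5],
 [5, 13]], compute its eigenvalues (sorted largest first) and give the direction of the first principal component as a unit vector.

Step 1 — characteristic polynomial of 2×2 Sigma:
  det(Sigma - λI) = λ² - trace · λ + det = 0.
  trace = 4 + 13 = 17, det = 4·13 - (5)² = 27.
Step 2 — discriminant:
  Δ = trace² - 4·det = 289 - 108 = 181.
Step 3 — eigenvalues:
  λ = (trace ± √Δ)/2 = (17 ± 13.4536)/2,
  λ_1 = 15.2268,  λ_2 = 1.7732.

Step 4 — unit eigenvector for λ_1: solve (Sigma - λ_1 I)v = 0. First row:
  (4 - 15.2268)·v_x + (5)·v_y = 0, i.e. (-11.2268)·v_x + (5)·v_y = 0,
  so v ∝ (b, λ_1 - a) = (5, 11.2268) = u.
  ||u|| = √((5)² + (11.2268)²) = √(151.0413) ≈ 12.2899,
  v_1 = u/||u|| ≈ (0.4068, 0.9135) (||v_1|| = 1).

λ_1 = 15.2268,  λ_2 = 1.7732;  v_1 ≈ (0.4068, 0.9135)


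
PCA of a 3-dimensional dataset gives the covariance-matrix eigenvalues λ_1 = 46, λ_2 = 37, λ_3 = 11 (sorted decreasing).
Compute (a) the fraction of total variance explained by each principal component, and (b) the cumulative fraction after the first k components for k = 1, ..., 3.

Step 1 — total variance = trace(Sigma) = Σ λ_i = 46 + 37 + 11 = 94.

Step 2 — fraction explained by component i = λ_i / Σ λ:
  PC1: 46/94 = 0.4894
  PC2: 37/94 = 0.3936
  PC3: 11/94 = 0.117

Step 3 — cumulative fraction after k components = (λ_1 + ... + λ_k) / Σ λ:
  k = 1: 46/94 = 0.4894
  k = 2: (46 + 37)/94 = 83/94 = 0.883
  k = 3: (46 + 37 + 11)/94 = 94/94 = 1

Summary (fraction, with percent):

explained: PC1 0.4894 (48.94%), PC2 0.3936 (39.36%), PC3 0.117 (11.7%);  cumulative: 0.4894, 0.883, 1


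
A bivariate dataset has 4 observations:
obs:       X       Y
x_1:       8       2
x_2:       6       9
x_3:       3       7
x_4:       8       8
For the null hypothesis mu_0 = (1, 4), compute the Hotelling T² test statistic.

Step 1 — sample mean vector:
  mean(X) = (8 + 6 + 3 + 8) / 4 = 25/4 = 6.25
  mean(Y) = (2 + 9 + 7 + 8) / 4 = 26/4 = 6.5
  x̄ = (6.25, 6.5),  deviation x̄ - mu_0 = (6.25, 6.5) - (1, 4) = (5.25, 2.5).

Step 2 — sample covariance matrix, S[i,j] = (1/(n-1)) · Σ_k (x_{k,i} - mean_i) · (x_{k,j} - mean_j), divisor n-1 = 3:
  S[X,X] = ((1.75)·(1.75) + (-0.25)·(-0.25) + (-3.25)·(-3.25) + (1.75)·(1.75)) / 3 = 16.75/3 = 5.5833
  S[X,Y] = ((1.75)·(-4.5) + (-0.25)·(2.5) + (-3.25)·(0.5) + (1.75)·(1.5)) / 3 = -7.5/3 = -2.5
  S[Y,Y] = ((-4.5)·(-4.5) + (2.5)·(2.5) + (0.5)·(0.5) + (1.5)·(1.5)) / 3 = 29/3 = 9.6667
  S = [[5.5833, -2.5],
 [-2.5, 9.6667]].

Step 3 — invert S. det(S) = 5.5833·9.6667 - (-2.5)² = 47.7222.
  S^{-1} = (1/det) · [[d, -b], [-b, a]] = [[0.2026, 0.0524],
 [0.0524, 0.117]].

Step 4 — quadratic form (x̄ - mu_0)^T · S^{-1} · (x̄ - mu_0):
  S^{-1} · (x̄ - mu_0) = (1.1944, 0.5675),
  (x̄ - mu_0)^T · [...] = (5.25)·(1.1944) + (2.5)·(0.5675) = 7.6895.

Step 5 — scale by n: T² = 4 · 7.6895 = 30.7579.

T² ≈ 30.7579


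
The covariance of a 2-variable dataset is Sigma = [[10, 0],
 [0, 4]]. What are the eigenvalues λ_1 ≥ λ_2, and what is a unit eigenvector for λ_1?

Step 1 — characteristic polynomial of 2×2 Sigma:
  det(Sigma - λI) = λ² - trace · λ + det = 0.
  trace = 10 + 4 = 14, det = 10·4 - (0)² = 40.
Step 2 — discriminant:
  Δ = trace² - 4·det = 196 - 160 = 36.
Step 3 — eigenvalues:
  λ = (trace ± √Δ)/2 = (14 ± 6)/2,
  λ_1 = 10,  λ_2 = 4.

Step 4 — unit eigenvector for λ_1: Sigma is diagonal, so its eigenvectors are the coordinate axes. λ_1 = 10 is the diagonal entry on the first coordinate axis, hence
  v_1 = (1, 0) (||v_1|| = 1).

λ_1 = 10,  λ_2 = 4;  v_1 ≈ (1, 0)


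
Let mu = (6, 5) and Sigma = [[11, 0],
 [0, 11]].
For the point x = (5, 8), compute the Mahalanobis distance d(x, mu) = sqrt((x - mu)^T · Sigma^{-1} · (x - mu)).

Step 1 — centre the observation: (x - mu) = (-1, 3).

Step 2 — invert Sigma. det(Sigma) = 11·11 - (0)² = 121.
  Sigma^{-1} = (1/det) · [[d, -b], [-b, a]] = [[0.0909, 0],
 [0, 0.0909]].

Step 3 — form the quadratic (x - mu)^T · Sigma^{-1} · (x - mu):
  Sigma^{-1} · (x - mu) = (-0.0909, 0.2727).
  (x - mu)^T · [Sigma^{-1} · (x - mu)] = (-1)·(-0.0909) + (3)·(0.2727) = 0.9091.

Step 4 — take square root: d = √(0.9091) ≈ 0.9535.

d(x, mu) = √(0.9091) ≈ 0.9535


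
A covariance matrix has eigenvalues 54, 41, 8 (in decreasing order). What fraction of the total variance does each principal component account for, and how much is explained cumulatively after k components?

Step 1 — total variance = trace(Sigma) = Σ λ_i = 54 + 41 + 8 = 103.

Step 2 — fraction explained by component i = λ_i / Σ λ:
  PC1: 54/103 = 0.5243
  PC2: 41/103 = 0.3981
  PC3: 8/103 = 0.0777

Step 3 — cumulative fraction after k components = (λ_1 + ... + λ_k) / Σ λ:
  k = 1: 54/103 = 0.5243
  k = 2: (54 + 41)/103 = 95/103 = 0.9223
  k = 3: (54 + 41 + 8)/103 = 103/103 = 1

Summary (fraction, with percent):

explained: PC1 0.5243 (52.43%), PC2 0.3981 (39.81%), PC3 0.0777 (7.77%);  cumulative: 0.5243, 0.9223, 1


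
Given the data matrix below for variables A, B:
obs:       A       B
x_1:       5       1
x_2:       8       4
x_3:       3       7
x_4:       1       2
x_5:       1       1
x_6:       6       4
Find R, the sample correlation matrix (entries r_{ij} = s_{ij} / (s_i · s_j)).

Step 1 — column means:
  mean(A) = (5 + 8 + 3 + 1 + 1 + 6) / 6 = 24/6 = 4
  mean(B) = (1 + 4 + 7 + 2 + 1 + 4) / 6 = 19/6 = 3.1667

Step 2 — sample variances and covariances s[i,j] = (1/(n-1)) · Σ_k (x_{k,i} - mean_i) · (x_{k,j} - mean_j), with n-1 = 5:
  s[A,A] = ((1)·(1) + (4)·(4) + (-1)·(-1) + (-3)·(-3) + (-3)·(-3) + (2)·(2)) / 5 = 40/5 = 8
  s[A,B] = ((1)·(-2.1667) + (4)·(0.8333) + (-1)·(3.8333) + (-3)·(-1.1667) + (-3)·(-2.1667) + (2)·(0.8333)) / 5 = 9/5 = 1.8
  s[B,B] = ((-2.1667)·(-2.1667) + (0.8333)·(0.8333) + (3.8333)·(3.8333) + (-1.1667)·(-1.1667) + (-2.1667)·(-2.1667) + (0.8333)·(0.8333)) / 5 = 26.8333/5 = 5.3667
  Sample standard deviations s_i = √(s[i,i]):
  s(A) = √(8) = 2.8284
  s(B) = √(5.3667) = 2.3166

Step 3 — r_{ij} = s_{ij} / (s_i · s_j):
  r[A,A] = 1 (diagonal).
  r[A,B] = 1.8 / (2.8284 · 2.3166) = 1.8 / 6.5524 = 0.2747
  r[B,B] = 1 (diagonal).

R is symmetric with unit diagonal. Assembling:

R = [[1, 0.2747],
 [0.2747, 1]]


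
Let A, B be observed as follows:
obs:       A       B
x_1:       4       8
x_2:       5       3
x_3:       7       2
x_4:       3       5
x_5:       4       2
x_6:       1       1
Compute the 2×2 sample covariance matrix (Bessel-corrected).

Step 1 — column means:
  mean(A) = (4 + 5 + 7 + 3 + 4 + 1) / 6 = 24/6 = 4
  mean(B) = (8 + 3 + 2 + 5 + 2 + 1) / 6 = 21/6 = 3.5

Step 2 — sample covariance S[i,j] = (1/(n-1)) · Σ_k (x_{k,i} - mean_i) · (x_{k,j} - mean_j), with n-1 = 5.
  S[A,A] = ((0)·(0) + (1)·(1) + (3)·(3) + (-1)·(-1) + (0)·(0) + (-3)·(-3)) / 5 = 20/5 = 4
  S[A,B] = ((0)·(4.5) + (1)·(-0.5) + (3)·(-1.5) + (-1)·(1.5) + (0)·(-1.5) + (-3)·(-2.5)) / 5 = 1/5 = 0.2
  S[B,B] = ((4.5)·(4.5) + (-0.5)·(-0.5) + (-1.5)·(-1.5) + (1.5)·(1.5) + (-1.5)·(-1.5) + (-2.5)·(-2.5)) / 5 = 33.5/5 = 6.7

S is symmetric (S[j,i] = S[i,j]). Assembling:

S = [[4, 0.2],
 [0.2, 6.7]]


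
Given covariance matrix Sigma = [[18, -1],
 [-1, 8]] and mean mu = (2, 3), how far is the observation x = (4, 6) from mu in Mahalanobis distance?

Step 1 — centre the observation: (x - mu) = (2, 3).

Step 2 — invert Sigma. det(Sigma) = 18·8 - (-1)² = 143.
  Sigma^{-1} = (1/det) · [[d, -b], [-b, a]] = [[0.0559, 0.007],
 [0.007, 0.1259]].

Step 3 — form the quadratic (x - mu)^T · Sigma^{-1} · (x - mu):
  Sigma^{-1} · (x - mu) = (0.1329, 0.3916).
  (x - mu)^T · [Sigma^{-1} · (x - mu)] = (2)·(0.1329) + (3)·(0.3916) = 1.4406.

Step 4 — take square root: d = √(1.4406) ≈ 1.2002.

d(x, mu) = √(1.4406) ≈ 1.2002


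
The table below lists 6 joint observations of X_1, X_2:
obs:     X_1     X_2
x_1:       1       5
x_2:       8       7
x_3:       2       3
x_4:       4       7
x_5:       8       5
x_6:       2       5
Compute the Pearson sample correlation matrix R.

Step 1 — column means:
  mean(X_1) = (1 + 8 + 2 + 4 + 8 + 2) / 6 = 25/6 = 4.1667
  mean(X_2) = (5 + 7 + 3 + 7 + 5 + 5) / 6 = 32/6 = 5.3333

Step 2 — sample variances and covariances s[i,j] = (1/(n-1)) · Σ_k (x_{k,i} - mean_i) · (x_{k,j} - mean_j), with n-1 = 5:
  s[X_1,X_1] = ((-3.1667)·(-3.1667) + (3.8333)·(3.8333) + (-2.1667)·(-2.1667) + (-0.1667)·(-0.1667) + (3.8333)·(3.8333) + (-2.1667)·(-2.1667)) / 5 = 48.8333/5 = 9.7667
  s[X_1,X_2] = ((-3.1667)·(-0.3333) + (3.8333)·(1.6667) + (-2.1667)·(-2.3333) + (-0.1667)·(1.6667) + (3.8333)·(-0.3333) + (-2.1667)·(-0.3333)) / 5 = 11.6667/5 = 2.3333
  s[X_2,X_2] = ((-0.3333)·(-0.3333) + (1.6667)·(1.6667) + (-2.3333)·(-2.3333) + (1.6667)·(1.6667) + (-0.3333)·(-0.3333) + (-0.3333)·(-0.3333)) / 5 = 11.3333/5 = 2.2667
  Sample standard deviations s_i = √(s[i,i]):
  s(X_1) = √(9.7667) = 3.1252
  s(X_2) = √(2.2667) = 1.5055

Step 3 — r_{ij} = s_{ij} / (s_i · s_j):
  r[X_1,X_1] = 1 (diagonal).
  r[X_1,X_2] = 2.3333 / (3.1252 · 1.5055) = 2.3333 / 4.7051 = 0.4959
  r[X_2,X_2] = 1 (diagonal).

R is symmetric with unit diagonal. Assembling:

R = [[1, 0.4959],
 [0.4959, 1]]


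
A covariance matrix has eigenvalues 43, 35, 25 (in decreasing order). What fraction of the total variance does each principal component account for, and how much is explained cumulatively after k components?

Step 1 — total variance = trace(Sigma) = Σ λ_i = 43 + 35 + 25 = 103.

Step 2 — fraction explained by component i = λ_i / Σ λ:
  PC1: 43/103 = 0.4175
  PC2: 35/103 = 0.3398
  PC3: 25/103 = 0.2427

Step 3 — cumulative fraction after k components = (λ_1 + ... + λ_k) / Σ λ:
  k = 1: 43/103 = 0.4175
  k = 2: (43 + 35)/103 = 78/103 = 0.7573
  k = 3: (43 + 35 + 25)/103 = 103/103 = 1

Summary (fraction, with percent):

explained: PC1 0.4175 (41.75%), PC2 0.3398 (33.98%), PC3 0.2427 (24.27%);  cumulative: 0.4175, 0.7573, 1


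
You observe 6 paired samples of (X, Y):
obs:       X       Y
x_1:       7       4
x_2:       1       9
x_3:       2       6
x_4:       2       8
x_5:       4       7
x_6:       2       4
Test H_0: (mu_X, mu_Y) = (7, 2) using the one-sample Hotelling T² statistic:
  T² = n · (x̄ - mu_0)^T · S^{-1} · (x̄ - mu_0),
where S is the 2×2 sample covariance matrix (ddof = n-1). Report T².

Step 1 — sample mean vector:
  mean(X) = (7 + 1 + 2 + 2 + 4 + 2) / 6 = 18/6 = 3
  mean(Y) = (4 + 9 + 6 + 8 + 7 + 4) / 6 = 38/6 = 6.3333
  x̄ = (3, 6.3333),  deviation x̄ - mu_0 = (3, 6.3333) - (7, 2) = (-4, 4.3333).

Step 2 — sample covariance matrix, S[i,j] = (1/(n-1)) · Σ_k (x_{k,i} - mean_i) · (x_{k,j} - mean_j), divisor n-1 = 5:
  S[X,X] = ((4)·(4) + (-2)·(-2) + (-1)·(-1) + (-1)·(-1) + (1)·(1) + (-1)·(-1)) / 5 = 24/5 = 4.8
  S[X,Y] = ((4)·(-2.3333) + (-2)·(2.6667) + (-1)·(-0.3333) + (-1)·(1.6667) + (1)·(0.6667) + (-1)·(-2.3333)) / 5 = -13/5 = -2.6
  S[Y,Y] = ((-2.3333)·(-2.3333) + (2.6667)·(2.6667) + (-0.3333)·(-0.3333) + (1.6667)·(1.6667) + (0.6667)·(0.6667) + (-2.3333)·(-2.3333)) / 5 = 21.3333/5 = 4.2667
  S = [[4.8, -2.6],
 [-2.6, 4.2667]].

Step 3 — invert S. det(S) = 4.8·4.2667 - (-2.6)² = 13.72.
  S^{-1} = (1/det) · [[d, -b], [-b, a]] = [[0.311, 0.1895],
 [0.1895, 0.3499]].

Step 4 — quadratic form (x̄ - mu_0)^T · S^{-1} · (x̄ - mu_0):
  S^{-1} · (x̄ - mu_0) = (-0.4227, 0.758),
  (x̄ - mu_0)^T · [...] = (-4)·(-0.4227) + (4.3333)·(0.758) = 4.9757.

Step 5 — scale by n: T² = 6 · 4.9757 = 29.8542.

T² ≈ 29.8542


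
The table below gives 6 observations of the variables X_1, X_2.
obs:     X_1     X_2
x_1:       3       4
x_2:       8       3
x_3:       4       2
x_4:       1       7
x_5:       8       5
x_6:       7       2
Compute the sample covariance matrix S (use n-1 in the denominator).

Step 1 — column means:
  mean(X_1) = (3 + 8 + 4 + 1 + 8 + 7) / 6 = 31/6 = 5.1667
  mean(X_2) = (4 + 3 + 2 + 7 + 5 + 2) / 6 = 23/6 = 3.8333

Step 2 — sample covariance S[i,j] = (1/(n-1)) · Σ_k (x_{k,i} - mean_i) · (x_{k,j} - mean_j), with n-1 = 5.
  S[X_1,X_1] = ((-2.1667)·(-2.1667) + (2.8333)·(2.8333) + (-1.1667)·(-1.1667) + (-4.1667)·(-4.1667) + (2.8333)·(2.8333) + (1.8333)·(1.8333)) / 5 = 42.8333/5 = 8.5667
  S[X_1,X_2] = ((-2.1667)·(0.1667) + (2.8333)·(-0.8333) + (-1.1667)·(-1.8333) + (-4.1667)·(3.1667) + (2.8333)·(1.1667) + (1.8333)·(-1.8333)) / 5 = -13.8333/5 = -2.7667
  S[X_2,X_2] = ((0.1667)·(0.1667) + (-0.8333)·(-0.8333) + (-1.8333)·(-1.8333) + (3.1667)·(3.1667) + (1.1667)·(1.1667) + (-1.8333)·(-1.8333)) / 5 = 18.8333/5 = 3.7667

S is symmetric (S[j,i] = S[i,j]). Assembling:

S = [[8.5667, -2.7667],
 [-2.7667, 3.7667]]


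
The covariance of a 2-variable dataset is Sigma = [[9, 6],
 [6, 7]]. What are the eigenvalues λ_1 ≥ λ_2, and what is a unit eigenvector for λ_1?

Step 1 — characteristic polynomial of 2×2 Sigma:
  det(Sigma - λI) = λ² - trace · λ + det = 0.
  trace = 9 + 7 = 16, det = 9·7 - (6)² = 27.
Step 2 — discriminant:
  Δ = trace² - 4·det = 256 - 108 = 148.
Step 3 — eigenvalues:
  λ = (trace ± √Δ)/2 = (16 ± 12.1655)/2,
  λ_1 = 14.0828,  λ_2 = 1.9172.

Step 4 — unit eigenvector for λ_1: solve (Sigma - λ_1 I)v = 0. First row:
  (9 - 14.0828)·v_x + (6)·v_y = 0, i.e. (-5.0828)·v_x + (6)·v_y = 0,
  so v ∝ (b, λ_1 - a) = (6, 5.0828) = u.
  ||u|| = √((6)² + (5.0828)²) = √(61.8345) ≈ 7.8635,
  v_1 = u/||u|| ≈ (0.763, 0.6464) (||v_1|| = 1).

λ_1 = 14.0828,  λ_2 = 1.9172;  v_1 ≈ (0.763, 0.6464)


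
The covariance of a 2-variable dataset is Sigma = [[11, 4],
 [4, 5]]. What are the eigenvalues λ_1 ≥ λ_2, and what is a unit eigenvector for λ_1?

Step 1 — characteristic polynomial of 2×2 Sigma:
  det(Sigma - λI) = λ² - trace · λ + det = 0.
  trace = 11 + 5 = 16, det = 11·5 - (4)² = 39.
Step 2 — discriminant:
  Δ = trace² - 4·det = 256 - 156 = 100.
Step 3 — eigenvalues:
  λ = (trace ± √Δ)/2 = (16 ± 10)/2,
  λ_1 = 13,  λ_2 = 3.

Step 4 — unit eigenvector for λ_1: solve (Sigma - λ_1 I)v = 0. First row:
  (11 - 13)·v_x + (4)·v_y = 0, i.e. (-2)·v_x + (4)·v_y = 0,
  so v ∝ (b, λ_1 - a) = (4, 2) = u.
  ||u|| = √((4)² + (2)²) = √(20) ≈ 4.4721,
  v_1 = u/||u|| ≈ (0.8944, 0.4472) (||v_1|| = 1).

λ_1 = 13,  λ_2 = 3;  v_1 ≈ (0.8944, 0.4472)


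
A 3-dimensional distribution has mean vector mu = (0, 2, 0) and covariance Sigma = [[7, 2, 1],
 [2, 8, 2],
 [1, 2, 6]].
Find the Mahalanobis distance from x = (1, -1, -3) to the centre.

Step 1 — centre the observation: (x - mu) = (1, -3, -3).

Step 2 — invert Sigma (cofactor / det for 3×3, or solve directly):
  Sigma^{-1} = [[0.1549, -0.0352, -0.0141],
 [-0.0352, 0.1444, -0.0423],
 [-0.0141, -0.0423, 0.1831]].

Step 3 — form the quadratic (x - mu)^T · Sigma^{-1} · (x - mu):
  Sigma^{-1} · (x - mu) = (0.3028, -0.3415, -0.4366).
  (x - mu)^T · [Sigma^{-1} · (x - mu)] = (1)·(0.3028) + (-3)·(-0.3415) + (-3)·(-0.4366) = 2.6373.

Step 4 — take square root: d = √(2.6373) ≈ 1.624.

d(x, mu) = √(2.6373) ≈ 1.624


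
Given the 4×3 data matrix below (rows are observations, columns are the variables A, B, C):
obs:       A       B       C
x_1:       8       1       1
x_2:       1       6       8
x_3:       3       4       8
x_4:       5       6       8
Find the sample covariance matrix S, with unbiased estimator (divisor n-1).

Step 1 — column means:
  mean(A) = (8 + 1 + 3 + 5) / 4 = 17/4 = 4.25
  mean(B) = (1 + 6 + 4 + 6) / 4 = 17/4 = 4.25
  mean(C) = (1 + 8 + 8 + 8) / 4 = 25/4 = 6.25

Step 2 — sample covariance S[i,j] = (1/(n-1)) · Σ_k (x_{k,i} - mean_i) · (x_{k,j} - mean_j), with n-1 = 3.
  S[A,A] = ((3.75)·(3.75) + (-3.25)·(-3.25) + (-1.25)·(-1.25) + (0.75)·(0.75)) / 3 = 26.75/3 = 8.9167
  S[A,B] = ((3.75)·(-3.25) + (-3.25)·(1.75) + (-1.25)·(-0.25) + (0.75)·(1.75)) / 3 = -16.25/3 = -5.4167
  S[A,C] = ((3.75)·(-5.25) + (-3.25)·(1.75) + (-1.25)·(1.75) + (0.75)·(1.75)) / 3 = -26.25/3 = -8.75
  S[B,B] = ((-3.25)·(-3.25) + (1.75)·(1.75) + (-0.25)·(-0.25) + (1.75)·(1.75)) / 3 = 16.75/3 = 5.5833
  S[B,C] = ((-3.25)·(-5.25) + (1.75)·(1.75) + (-0.25)·(1.75) + (1.75)·(1.75)) / 3 = 22.75/3 = 7.5833
  S[C,C] = ((-5.25)·(-5.25) + (1.75)·(1.75) + (1.75)·(1.75) + (1.75)·(1.75)) / 3 = 36.75/3 = 12.25

S is symmetric (S[j,i] = S[i,j]). Assembling:

S = [[8.9167, -5.4167, -8.75],
 [-5.4167, 5.5833, 7.5833],
 [-8.75, 7.5833, 12.25]]


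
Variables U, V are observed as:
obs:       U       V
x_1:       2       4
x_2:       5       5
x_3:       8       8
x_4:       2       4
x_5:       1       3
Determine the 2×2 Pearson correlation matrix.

Step 1 — column means:
  mean(U) = (2 + 5 + 8 + 2 + 1) / 5 = 18/5 = 3.6
  mean(V) = (4 + 5 + 8 + 4 + 3) / 5 = 24/5 = 4.8

Step 2 — sample variances and covariances s[i,j] = (1/(n-1)) · Σ_k (x_{k,i} - mean_i) · (x_{k,j} - mean_j), with n-1 = 4:
  s[U,U] = ((-1.6)·(-1.6) + (1.4)·(1.4) + (4.4)·(4.4) + (-1.6)·(-1.6) + (-2.6)·(-2.6)) / 4 = 33.2/4 = 8.3
  s[U,V] = ((-1.6)·(-0.8) + (1.4)·(0.2) + (4.4)·(3.2) + (-1.6)·(-0.8) + (-2.6)·(-1.8)) / 4 = 21.6/4 = 5.4
  s[V,V] = ((-0.8)·(-0.8) + (0.2)·(0.2) + (3.2)·(3.2) + (-0.8)·(-0.8) + (-1.8)·(-1.8)) / 4 = 14.8/4 = 3.7
  Sample standard deviations s_i = √(s[i,i]):
  s(U) = √(8.3) = 2.881
  s(V) = √(3.7) = 1.9235

Step 3 — r_{ij} = s_{ij} / (s_i · s_j):
  r[U,U] = 1 (diagonal).
  r[U,V] = 5.4 / (2.881 · 1.9235) = 5.4 / 5.5417 = 0.9744
  r[V,V] = 1 (diagonal).

R is symmetric with unit diagonal. Assembling:

R = [[1, 0.9744],
 [0.9744, 1]]


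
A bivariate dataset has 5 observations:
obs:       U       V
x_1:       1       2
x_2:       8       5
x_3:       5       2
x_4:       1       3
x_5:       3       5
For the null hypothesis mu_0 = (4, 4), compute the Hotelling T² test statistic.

Step 1 — sample mean vector:
  mean(U) = (1 + 8 + 5 + 1 + 3) / 5 = 18/5 = 3.6
  mean(V) = (2 + 5 + 2 + 3 + 5) / 5 = 17/5 = 3.4
  x̄ = (3.6, 3.4),  deviation x̄ - mu_0 = (3.6, 3.4) - (4, 4) = (-0.4, -0.6).

Step 2 — sample covariance matrix, S[i,j] = (1/(n-1)) · Σ_k (x_{k,i} - mean_i) · (x_{k,j} - mean_j), divisor n-1 = 4:
  S[U,U] = ((-2.6)·(-2.6) + (4.4)·(4.4) + (1.4)·(1.4) + (-2.6)·(-2.6) + (-0.6)·(-0.6)) / 4 = 35.2/4 = 8.8
  S[U,V] = ((-2.6)·(-1.4) + (4.4)·(1.6) + (1.4)·(-1.4) + (-2.6)·(-0.4) + (-0.6)·(1.6)) / 4 = 8.8/4 = 2.2
  S[V,V] = ((-1.4)·(-1.4) + (1.6)·(1.6) + (-1.4)·(-1.4) + (-0.4)·(-0.4) + (1.6)·(1.6)) / 4 = 9.2/4 = 2.3
  S = [[8.8, 2.2],
 [2.2, 2.3]].

Step 3 — invert S. det(S) = 8.8·2.3 - (2.2)² = 15.4.
  S^{-1} = (1/det) · [[d, -b], [-b, a]] = [[0.1494, -0.1429],
 [-0.1429, 0.5714]].

Step 4 — quadratic form (x̄ - mu_0)^T · S^{-1} · (x̄ - mu_0):
  S^{-1} · (x̄ - mu_0) = (0.026, -0.2857),
  (x̄ - mu_0)^T · [...] = (-0.4)·(0.026) + (-0.6)·(-0.2857) = 0.161.

Step 5 — scale by n: T² = 5 · 0.161 = 0.8052.

T² ≈ 0.8052


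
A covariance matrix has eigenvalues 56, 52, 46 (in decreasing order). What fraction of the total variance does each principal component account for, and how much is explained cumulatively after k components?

Step 1 — total variance = trace(Sigma) = Σ λ_i = 56 + 52 + 46 = 154.

Step 2 — fraction explained by component i = λ_i / Σ λ:
  PC1: 56/154 = 0.3636
  PC2: 52/154 = 0.3377
  PC3: 46/154 = 0.2987

Step 3 — cumulative fraction after k components = (λ_1 + ... + λ_k) / Σ λ:
  k = 1: 56/154 = 0.3636
  k = 2: (56 + 52)/154 = 108/154 = 0.7013
  k = 3: (56 + 52 + 46)/154 = 154/154 = 1

Summary (fraction, with percent):

explained: PC1 0.3636 (36.36%), PC2 0.3377 (33.77%), PC3 0.2987 (29.87%);  cumulative: 0.3636, 0.7013, 1


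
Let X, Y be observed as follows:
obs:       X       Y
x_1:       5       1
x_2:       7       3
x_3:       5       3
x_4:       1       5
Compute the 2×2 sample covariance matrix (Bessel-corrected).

Step 1 — column means:
  mean(X) = (5 + 7 + 5 + 1) / 4 = 18/4 = 4.5
  mean(Y) = (1 + 3 + 3 + 5) / 4 = 12/4 = 3

Step 2 — sample covariance S[i,j] = (1/(n-1)) · Σ_k (x_{k,i} - mean_i) · (x_{k,j} - mean_j), with n-1 = 3.
  S[X,X] = ((0.5)·(0.5) + (2.5)·(2.5) + (0.5)·(0.5) + (-3.5)·(-3.5)) / 3 = 19/3 = 6.3333
  S[X,Y] = ((0.5)·(-2) + (2.5)·(0) + (0.5)·(0) + (-3.5)·(2)) / 3 = -8/3 = -2.6667
  S[Y,Y] = ((-2)·(-2) + (0)·(0) + (0)·(0) + (2)·(2)) / 3 = 8/3 = 2.6667

S is symmetric (S[j,i] = S[i,j]). Assembling:

S = [[6.3333, -2.6667],
 [-2.6667, 2.6667]]


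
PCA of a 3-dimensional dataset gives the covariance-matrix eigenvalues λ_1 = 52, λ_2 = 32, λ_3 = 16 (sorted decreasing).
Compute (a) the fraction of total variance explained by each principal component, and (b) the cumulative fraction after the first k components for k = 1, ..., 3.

Step 1 — total variance = trace(Sigma) = Σ λ_i = 52 + 32 + 16 = 100.

Step 2 — fraction explained by component i = λ_i / Σ λ:
  PC1: 52/100 = 0.52
  PC2: 32/100 = 0.32
  PC3: 16/100 = 0.16

Step 3 — cumulative fraction after k components = (λ_1 + ... + λ_k) / Σ λ:
  k = 1: 52/100 = 0.52
  k = 2: (52 + 32)/100 = 84/100 = 0.84
  k = 3: (52 + 32 + 16)/100 = 100/100 = 1

Summary (fraction, with percent):

explained: PC1 0.52 (52%), PC2 0.32 (32%), PC3 0.16 (16%);  cumulative: 0.52, 0.84, 1


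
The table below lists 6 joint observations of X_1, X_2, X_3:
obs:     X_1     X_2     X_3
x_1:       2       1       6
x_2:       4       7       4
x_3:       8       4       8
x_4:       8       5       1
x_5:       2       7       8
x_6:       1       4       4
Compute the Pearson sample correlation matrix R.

Step 1 — column means:
  mean(X_1) = (2 + 4 + 8 + 8 + 2 + 1) / 6 = 25/6 = 4.1667
  mean(X_2) = (1 + 7 + 4 + 5 + 7 + 4) / 6 = 28/6 = 4.6667
  mean(X_3) = (6 + 4 + 8 + 1 + 8 + 4) / 6 = 31/6 = 5.1667

Step 2 — sample variances and covariances s[i,j] = (1/(n-1)) · Σ_k (x_{k,i} - mean_i) · (x_{k,j} - mean_j), with n-1 = 5:
  s[X_1,X_1] = ((-2.1667)·(-2.1667) + (-0.1667)·(-0.1667) + (3.8333)·(3.8333) + (3.8333)·(3.8333) + (-2.1667)·(-2.1667) + (-3.1667)·(-3.1667)) / 5 = 48.8333/5 = 9.7667
  s[X_1,X_2] = ((-2.1667)·(-3.6667) + (-0.1667)·(2.3333) + (3.8333)·(-0.6667) + (3.8333)·(0.3333) + (-2.1667)·(2.3333) + (-3.1667)·(-0.6667)) / 5 = 3.3333/5 = 0.6667
  s[X_1,X_3] = ((-2.1667)·(0.8333) + (-0.1667)·(-1.1667) + (3.8333)·(2.8333) + (3.8333)·(-4.1667) + (-2.1667)·(2.8333) + (-3.1667)·(-1.1667)) / 5 = -9.1667/5 = -1.8333
  s[X_2,X_2] = ((-3.6667)·(-3.6667) + (2.3333)·(2.3333) + (-0.6667)·(-0.6667) + (0.3333)·(0.3333) + (2.3333)·(2.3333) + (-0.6667)·(-0.6667)) / 5 = 25.3333/5 = 5.0667
  s[X_2,X_3] = ((-3.6667)·(0.8333) + (2.3333)·(-1.1667) + (-0.6667)·(2.8333) + (0.3333)·(-4.1667) + (2.3333)·(2.8333) + (-0.6667)·(-1.1667)) / 5 = -1.6667/5 = -0.3333
  s[X_3,X_3] = ((0.8333)·(0.8333) + (-1.1667)·(-1.1667) + (2.8333)·(2.8333) + (-4.1667)·(-4.1667) + (2.8333)·(2.8333) + (-1.1667)·(-1.1667)) / 5 = 36.8333/5 = 7.3667
  Sample standard deviations s_i = √(s[i,i]):
  s(X_1) = √(9.7667) = 3.1252
  s(X_2) = √(5.0667) = 2.2509
  s(X_3) = √(7.3667) = 2.7142

Step 3 — r_{ij} = s_{ij} / (s_i · s_j):
  r[X_1,X_1] = 1 (diagonal).
  r[X_1,X_2] = 0.6667 / (3.1252 · 2.2509) = 0.6667 / 7.0345 = 0.0948
  r[X_1,X_3] = -1.8333 / (3.1252 · 2.7142) = -1.8333 / 8.4822 = -0.2161
  r[X_2,X_2] = 1 (diagonal).
  r[X_2,X_3] = -0.3333 / (2.2509 · 2.7142) = -0.3333 / 6.1094 = -0.0546
  r[X_3,X_3] = 1 (diagonal).

R is symmetric with unit diagonal. Assembling:

R = [[1, 0.0948, -0.2161],
 [0.0948, 1, -0.0546],
 [-0.2161, -0.0546, 1]]


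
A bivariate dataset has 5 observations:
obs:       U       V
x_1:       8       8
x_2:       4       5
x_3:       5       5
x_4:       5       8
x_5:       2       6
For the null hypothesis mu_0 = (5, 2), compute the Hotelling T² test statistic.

Step 1 — sample mean vector:
  mean(U) = (8 + 4 + 5 + 5 + 2) / 5 = 24/5 = 4.8
  mean(V) = (8 + 5 + 5 + 8 + 6) / 5 = 32/5 = 6.4
  x̄ = (4.8, 6.4),  deviation x̄ - mu_0 = (4.8, 6.4) - (5, 2) = (-0.2, 4.4).

Step 2 — sample covariance matrix, S[i,j] = (1/(n-1)) · Σ_k (x_{k,i} - mean_i) · (x_{k,j} - mean_j), divisor n-1 = 4:
  S[U,U] = ((3.2)·(3.2) + (-0.8)·(-0.8) + (0.2)·(0.2) + (0.2)·(0.2) + (-2.8)·(-2.8)) / 4 = 18.8/4 = 4.7
  S[U,V] = ((3.2)·(1.6) + (-0.8)·(-1.4) + (0.2)·(-1.4) + (0.2)·(1.6) + (-2.8)·(-0.4)) / 4 = 7.4/4 = 1.85
  S[V,V] = ((1.6)·(1.6) + (-1.4)·(-1.4) + (-1.4)·(-1.4) + (1.6)·(1.6) + (-0.4)·(-0.4)) / 4 = 9.2/4 = 2.3
  S = [[4.7, 1.85],
 [1.85, 2.3]].

Step 3 — invert S. det(S) = 4.7·2.3 - (1.85)² = 7.3875.
  S^{-1} = (1/det) · [[d, -b], [-b, a]] = [[0.3113, -0.2504],
 [-0.2504, 0.6362]].

Step 4 — quadratic form (x̄ - mu_0)^T · S^{-1} · (x̄ - mu_0):
  S^{-1} · (x̄ - mu_0) = (-1.1641, 2.8494),
  (x̄ - mu_0)^T · [...] = (-0.2)·(-1.1641) + (4.4)·(2.8494) = 12.7702.

Step 5 — scale by n: T² = 5 · 12.7702 = 63.8511.

T² ≈ 63.8511
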